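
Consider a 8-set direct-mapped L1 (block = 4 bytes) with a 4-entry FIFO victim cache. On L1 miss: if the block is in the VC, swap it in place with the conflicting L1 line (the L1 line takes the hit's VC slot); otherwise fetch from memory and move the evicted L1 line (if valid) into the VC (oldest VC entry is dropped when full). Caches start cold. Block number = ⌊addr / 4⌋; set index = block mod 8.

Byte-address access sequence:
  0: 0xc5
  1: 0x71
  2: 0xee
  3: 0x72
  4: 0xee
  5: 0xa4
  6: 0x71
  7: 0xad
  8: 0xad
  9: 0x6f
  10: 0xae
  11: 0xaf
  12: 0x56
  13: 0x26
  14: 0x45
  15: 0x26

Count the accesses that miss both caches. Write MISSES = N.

#0 0xc5→b49/s1 MISS; vc=[]
#1 0x71→b28/s4 MISS; vc=[]
#2 0xee→b59/s3 MISS; vc=[]
#3 0x72→b28/s4 L1-HIT; vc=[]
#4 0xee→b59/s3 L1-HIT; vc=[]
#5 0xa4→b41/s1 MISS; vc=[49]
#6 0x71→b28/s4 L1-HIT; vc=[49]
#7 0xad→b43/s3 MISS; vc=[49,59]
#8 0xad→b43/s3 L1-HIT; vc=[49,59]
#9 0x6f→b27/s3 MISS; vc=[49,59,43]
#10 0xae→b43/s3 VC-HIT; vc=[49,59,27]
#11 0xaf→b43/s3 L1-HIT; vc=[49,59,27]
#12 0x56→b21/s5 MISS; vc=[49,59,27]
#13 0x26→b9/s1 MISS; vc=[49,59,27,41]
#14 0x45→b17/s1 MISS; vc=[59,27,41,9]
#15 0x26→b9/s1 VC-HIT; vc=[59,27,41,17]

MISSES = 9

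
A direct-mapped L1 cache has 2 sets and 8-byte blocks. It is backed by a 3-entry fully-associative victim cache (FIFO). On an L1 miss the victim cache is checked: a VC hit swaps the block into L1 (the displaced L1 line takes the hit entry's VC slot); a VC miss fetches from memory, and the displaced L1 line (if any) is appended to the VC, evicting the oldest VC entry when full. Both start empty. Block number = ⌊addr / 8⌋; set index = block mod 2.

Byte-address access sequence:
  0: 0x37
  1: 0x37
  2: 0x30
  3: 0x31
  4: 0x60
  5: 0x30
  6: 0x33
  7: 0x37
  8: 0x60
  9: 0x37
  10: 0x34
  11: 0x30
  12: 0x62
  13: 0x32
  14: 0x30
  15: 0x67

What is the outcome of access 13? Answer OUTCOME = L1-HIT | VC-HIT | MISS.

OUTCOME = VC-HIT

  [0] addr=0x37 blk=6 s=0: MISS | VC []
  [1] addr=0x37 blk=6 s=0: L1-HIT | VC []
  [2] addr=0x30 blk=6 s=0: L1-HIT | VC []
  [3] addr=0x31 blk=6 s=0: L1-HIT | VC []
  [4] addr=0x60 blk=12 s=0: MISS | VC [6]
  [5] addr=0x30 blk=6 s=0: VC-HIT | VC [12]
  [6] addr=0x33 blk=6 s=0: L1-HIT | VC [12]
  [7] addr=0x37 blk=6 s=0: L1-HIT | VC [12]
  [8] addr=0x60 blk=12 s=0: VC-HIT | VC [6]
  [9] addr=0x37 blk=6 s=0: VC-HIT | VC [12]
  [10] addr=0x34 blk=6 s=0: L1-HIT | VC [12]
  [11] addr=0x30 blk=6 s=0: L1-HIT | VC [12]
  [12] addr=0x62 blk=12 s=0: VC-HIT | VC [6]
  [13] addr=0x32 blk=6 s=0: VC-HIT | VC [12]
  [14] addr=0x30 blk=6 s=0: L1-HIT | VC [12]
  [15] addr=0x67 blk=12 s=0: VC-HIT | VC [6]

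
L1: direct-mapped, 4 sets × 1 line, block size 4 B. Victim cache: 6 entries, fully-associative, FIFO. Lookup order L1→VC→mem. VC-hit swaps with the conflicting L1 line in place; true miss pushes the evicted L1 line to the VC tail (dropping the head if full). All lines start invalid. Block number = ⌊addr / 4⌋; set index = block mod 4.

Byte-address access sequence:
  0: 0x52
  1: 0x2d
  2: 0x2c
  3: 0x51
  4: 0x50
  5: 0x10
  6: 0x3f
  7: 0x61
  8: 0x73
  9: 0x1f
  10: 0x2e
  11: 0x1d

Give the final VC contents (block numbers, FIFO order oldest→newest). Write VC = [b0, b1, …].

VC = [20, 11, 4, 24, 15]

#0 0x52→b20/s0 MISS; vc=[]
#1 0x2d→b11/s3 MISS; vc=[]
#2 0x2c→b11/s3 L1-HIT; vc=[]
#3 0x51→b20/s0 L1-HIT; vc=[]
#4 0x50→b20/s0 L1-HIT; vc=[]
#5 0x10→b4/s0 MISS; vc=[20]
#6 0x3f→b15/s3 MISS; vc=[20,11]
#7 0x61→b24/s0 MISS; vc=[20,11,4]
#8 0x73→b28/s0 MISS; vc=[20,11,4,24]
#9 0x1f→b7/s3 MISS; vc=[20,11,4,24,15]
#10 0x2e→b11/s3 VC-HIT; vc=[20,7,4,24,15]
#11 0x1d→b7/s3 VC-HIT; vc=[20,11,4,24,15]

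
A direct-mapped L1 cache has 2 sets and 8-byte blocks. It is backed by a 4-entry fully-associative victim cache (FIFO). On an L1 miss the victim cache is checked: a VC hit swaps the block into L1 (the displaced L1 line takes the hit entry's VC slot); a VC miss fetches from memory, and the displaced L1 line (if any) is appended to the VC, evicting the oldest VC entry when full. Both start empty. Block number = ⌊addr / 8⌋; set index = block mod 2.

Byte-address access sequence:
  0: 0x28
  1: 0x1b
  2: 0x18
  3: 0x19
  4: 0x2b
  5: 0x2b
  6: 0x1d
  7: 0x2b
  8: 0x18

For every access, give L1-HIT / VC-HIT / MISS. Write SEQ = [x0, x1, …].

SEQ = [MISS, MISS, L1-HIT, L1-HIT, VC-HIT, L1-HIT, VC-HIT, VC-HIT, VC-HIT]

  [0] addr=0x28 blk=5 s=1: MISS | VC []
  [1] addr=0x1b blk=3 s=1: MISS | VC [5]
  [2] addr=0x18 blk=3 s=1: L1-HIT | VC [5]
  [3] addr=0x19 blk=3 s=1: L1-HIT | VC [5]
  [4] addr=0x2b blk=5 s=1: VC-HIT | VC [3]
  [5] addr=0x2b blk=5 s=1: L1-HIT | VC [3]
  [6] addr=0x1d blk=3 s=1: VC-HIT | VC [5]
  [7] addr=0x2b blk=5 s=1: VC-HIT | VC [3]
  [8] addr=0x18 blk=3 s=1: VC-HIT | VC [5]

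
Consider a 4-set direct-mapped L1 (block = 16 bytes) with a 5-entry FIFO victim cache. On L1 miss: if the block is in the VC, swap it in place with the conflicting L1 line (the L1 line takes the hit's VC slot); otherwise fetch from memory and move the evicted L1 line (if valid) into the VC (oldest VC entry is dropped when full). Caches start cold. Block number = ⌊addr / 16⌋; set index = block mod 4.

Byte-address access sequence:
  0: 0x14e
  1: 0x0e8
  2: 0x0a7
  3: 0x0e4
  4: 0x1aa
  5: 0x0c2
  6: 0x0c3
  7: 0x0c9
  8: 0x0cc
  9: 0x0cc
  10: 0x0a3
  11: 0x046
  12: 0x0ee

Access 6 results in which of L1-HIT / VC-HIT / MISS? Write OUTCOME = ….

OUTCOME = L1-HIT

0: 0x14e (blk 20, set 0) → MISS  vc=[]
1: 0xe8 (blk 14, set 2) → MISS  vc=[]
2: 0xa7 (blk 10, set 2) → MISS  vc=[14]
3: 0xe4 (blk 14, set 2) → VC-HIT  vc=[10]
4: 0x1aa (blk 26, set 2) → MISS  vc=[10, 14]
5: 0xc2 (blk 12, set 0) → MISS  vc=[10, 14, 20]
6: 0xc3 (blk 12, set 0) → L1-HIT  vc=[10, 14, 20]
7: 0xc9 (blk 12, set 0) → L1-HIT  vc=[10, 14, 20]
8: 0xcc (blk 12, set 0) → L1-HIT  vc=[10, 14, 20]
9: 0xcc (blk 12, set 0) → L1-HIT  vc=[10, 14, 20]
10: 0xa3 (blk 10, set 2) → VC-HIT  vc=[26, 14, 20]
11: 0x46 (blk 4, set 0) → MISS  vc=[26, 14, 20, 12]
12: 0xee (blk 14, set 2) → VC-HIT  vc=[26, 10, 20, 12]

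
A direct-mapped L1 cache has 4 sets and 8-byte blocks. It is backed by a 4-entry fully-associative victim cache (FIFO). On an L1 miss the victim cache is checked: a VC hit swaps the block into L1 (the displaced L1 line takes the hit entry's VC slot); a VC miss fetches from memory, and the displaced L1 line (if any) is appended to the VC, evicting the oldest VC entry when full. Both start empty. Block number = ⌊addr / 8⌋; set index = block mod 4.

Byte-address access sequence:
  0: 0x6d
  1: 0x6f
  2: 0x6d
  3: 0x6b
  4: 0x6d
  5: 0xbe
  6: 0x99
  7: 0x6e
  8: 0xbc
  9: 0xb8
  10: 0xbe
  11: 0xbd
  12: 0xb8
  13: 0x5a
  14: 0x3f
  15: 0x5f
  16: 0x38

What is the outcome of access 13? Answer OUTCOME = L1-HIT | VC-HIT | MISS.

OUTCOME = MISS

  [0] addr=0x6d blk=13 s=1: MISS | VC []
  [1] addr=0x6f blk=13 s=1: L1-HIT | VC []
  [2] addr=0x6d blk=13 s=1: L1-HIT | VC []
  [3] addr=0x6b blk=13 s=1: L1-HIT | VC []
  [4] addr=0x6d blk=13 s=1: L1-HIT | VC []
  [5] addr=0xbe blk=23 s=3: MISS | VC []
  [6] addr=0x99 blk=19 s=3: MISS | VC [23]
  [7] addr=0x6e blk=13 s=1: L1-HIT | VC [23]
  [8] addr=0xbc blk=23 s=3: VC-HIT | VC [19]
  [9] addr=0xb8 blk=23 s=3: L1-HIT | VC [19]
  [10] addr=0xbe blk=23 s=3: L1-HIT | VC [19]
  [11] addr=0xbd blk=23 s=3: L1-HIT | VC [19]
  [12] addr=0xb8 blk=23 s=3: L1-HIT | VC [19]
  [13] addr=0x5a blk=11 s=3: MISS | VC [19, 23]
  [14] addr=0x3f blk=7 s=3: MISS | VC [19, 23, 11]
  [15] addr=0x5f blk=11 s=3: VC-HIT | VC [19, 23, 7]
  [16] addr=0x38 blk=7 s=3: VC-HIT | VC [19, 23, 11]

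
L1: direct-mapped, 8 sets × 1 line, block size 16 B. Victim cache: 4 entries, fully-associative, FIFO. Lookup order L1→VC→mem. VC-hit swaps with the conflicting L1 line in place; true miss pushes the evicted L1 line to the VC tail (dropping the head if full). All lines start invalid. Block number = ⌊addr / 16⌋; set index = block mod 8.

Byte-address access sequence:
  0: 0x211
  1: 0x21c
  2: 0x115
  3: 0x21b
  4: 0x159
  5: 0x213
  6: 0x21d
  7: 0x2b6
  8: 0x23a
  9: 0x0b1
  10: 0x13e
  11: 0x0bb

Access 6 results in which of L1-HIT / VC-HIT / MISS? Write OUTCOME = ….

#0 0x211→b33/s1 MISS; vc=[]
#1 0x21c→b33/s1 L1-HIT; vc=[]
#2 0x115→b17/s1 MISS; vc=[33]
#3 0x21b→b33/s1 VC-HIT; vc=[17]
#4 0x159→b21/s5 MISS; vc=[17]
#5 0x213→b33/s1 L1-HIT; vc=[17]
#6 0x21d→b33/s1 L1-HIT; vc=[17]
#7 0x2b6→b43/s3 MISS; vc=[17]
#8 0x23a→b35/s3 MISS; vc=[17,43]
#9 0xb1→b11/s3 MISS; vc=[17,43,35]
#10 0x13e→b19/s3 MISS; vc=[17,43,35,11]
#11 0xbb→b11/s3 VC-HIT; vc=[17,43,35,19]

OUTCOME = L1-HIT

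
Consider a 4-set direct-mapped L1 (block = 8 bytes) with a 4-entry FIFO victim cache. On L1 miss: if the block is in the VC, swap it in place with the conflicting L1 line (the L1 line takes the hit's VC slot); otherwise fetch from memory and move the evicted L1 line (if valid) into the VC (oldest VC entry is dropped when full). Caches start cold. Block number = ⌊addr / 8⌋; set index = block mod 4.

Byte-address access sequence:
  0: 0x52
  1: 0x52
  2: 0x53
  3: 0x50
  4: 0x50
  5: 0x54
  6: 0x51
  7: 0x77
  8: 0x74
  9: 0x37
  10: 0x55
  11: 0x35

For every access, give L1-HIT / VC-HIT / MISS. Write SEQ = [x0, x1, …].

SEQ = [MISS, L1-HIT, L1-HIT, L1-HIT, L1-HIT, L1-HIT, L1-HIT, MISS, L1-HIT, MISS, VC-HIT, VC-HIT]

#0 0x52→b10/s2 MISS; vc=[]
#1 0x52→b10/s2 L1-HIT; vc=[]
#2 0x53→b10/s2 L1-HIT; vc=[]
#3 0x50→b10/s2 L1-HIT; vc=[]
#4 0x50→b10/s2 L1-HIT; vc=[]
#5 0x54→b10/s2 L1-HIT; vc=[]
#6 0x51→b10/s2 L1-HIT; vc=[]
#7 0x77→b14/s2 MISS; vc=[10]
#8 0x74→b14/s2 L1-HIT; vc=[10]
#9 0x37→b6/s2 MISS; vc=[10,14]
#10 0x55→b10/s2 VC-HIT; vc=[6,14]
#11 0x35→b6/s2 VC-HIT; vc=[10,14]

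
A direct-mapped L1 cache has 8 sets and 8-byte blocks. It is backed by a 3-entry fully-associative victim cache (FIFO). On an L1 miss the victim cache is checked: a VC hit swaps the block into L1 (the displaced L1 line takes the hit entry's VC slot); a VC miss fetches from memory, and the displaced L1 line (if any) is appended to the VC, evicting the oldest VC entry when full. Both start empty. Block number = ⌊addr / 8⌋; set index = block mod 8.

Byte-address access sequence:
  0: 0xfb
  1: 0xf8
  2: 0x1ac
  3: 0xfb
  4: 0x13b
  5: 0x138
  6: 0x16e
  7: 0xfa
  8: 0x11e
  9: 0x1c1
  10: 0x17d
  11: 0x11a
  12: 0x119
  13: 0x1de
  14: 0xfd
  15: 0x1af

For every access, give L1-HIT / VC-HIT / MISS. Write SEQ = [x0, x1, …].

#0 0xfb→b31/s7 MISS; vc=[]
#1 0xf8→b31/s7 L1-HIT; vc=[]
#2 0x1ac→b53/s5 MISS; vc=[]
#3 0xfb→b31/s7 L1-HIT; vc=[]
#4 0x13b→b39/s7 MISS; vc=[31]
#5 0x138→b39/s7 L1-HIT; vc=[31]
#6 0x16e→b45/s5 MISS; vc=[31,53]
#7 0xfa→b31/s7 VC-HIT; vc=[39,53]
#8 0x11e→b35/s3 MISS; vc=[39,53]
#9 0x1c1→b56/s0 MISS; vc=[39,53]
#10 0x17d→b47/s7 MISS; vc=[39,53,31]
#11 0x11a→b35/s3 L1-HIT; vc=[39,53,31]
#12 0x119→b35/s3 L1-HIT; vc=[39,53,31]
#13 0x1de→b59/s3 MISS; vc=[53,31,35]
#14 0xfd→b31/s7 VC-HIT; vc=[53,47,35]
#15 0x1af→b53/s5 VC-HIT; vc=[45,47,35]

SEQ = [MISS, L1-HIT, MISS, L1-HIT, MISS, L1-HIT, MISS, VC-HIT, MISS, MISS, MISS, L1-HIT, L1-HIT, MISS, VC-HIT, VC-HIT]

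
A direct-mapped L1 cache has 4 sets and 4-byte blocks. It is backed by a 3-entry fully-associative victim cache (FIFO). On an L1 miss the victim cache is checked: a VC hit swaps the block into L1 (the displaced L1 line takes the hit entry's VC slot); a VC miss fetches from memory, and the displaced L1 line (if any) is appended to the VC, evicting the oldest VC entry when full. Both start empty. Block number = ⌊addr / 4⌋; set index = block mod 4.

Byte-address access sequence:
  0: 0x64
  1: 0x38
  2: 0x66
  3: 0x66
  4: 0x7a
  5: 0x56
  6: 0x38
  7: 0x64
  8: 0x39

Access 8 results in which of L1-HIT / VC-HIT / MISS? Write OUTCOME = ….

OUTCOME = L1-HIT

#0 0x64→b25/s1 MISS; vc=[]
#1 0x38→b14/s2 MISS; vc=[]
#2 0x66→b25/s1 L1-HIT; vc=[]
#3 0x66→b25/s1 L1-HIT; vc=[]
#4 0x7a→b30/s2 MISS; vc=[14]
#5 0x56→b21/s1 MISS; vc=[14,25]
#6 0x38→b14/s2 VC-HIT; vc=[30,25]
#7 0x64→b25/s1 VC-HIT; vc=[30,21]
#8 0x39→b14/s2 L1-HIT; vc=[30,21]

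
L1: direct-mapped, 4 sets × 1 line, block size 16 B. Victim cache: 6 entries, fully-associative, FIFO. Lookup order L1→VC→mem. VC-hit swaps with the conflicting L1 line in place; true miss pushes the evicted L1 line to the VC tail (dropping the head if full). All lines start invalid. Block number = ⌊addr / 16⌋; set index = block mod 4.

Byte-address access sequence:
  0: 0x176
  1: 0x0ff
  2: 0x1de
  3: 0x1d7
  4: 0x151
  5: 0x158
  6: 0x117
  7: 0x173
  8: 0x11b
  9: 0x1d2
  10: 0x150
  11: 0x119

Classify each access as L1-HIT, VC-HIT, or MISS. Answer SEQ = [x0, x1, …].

SEQ = [MISS, MISS, MISS, L1-HIT, MISS, L1-HIT, MISS, VC-HIT, L1-HIT, VC-HIT, VC-HIT, VC-HIT]

  [0] addr=0x176 blk=23 s=3: MISS | VC []
  [1] addr=0xff blk=15 s=3: MISS | VC [23]
  [2] addr=0x1de blk=29 s=1: MISS | VC [23]
  [3] addr=0x1d7 blk=29 s=1: L1-HIT | VC [23]
  [4] addr=0x151 blk=21 s=1: MISS | VC [23, 29]
  [5] addr=0x158 blk=21 s=1: L1-HIT | VC [23, 29]
  [6] addr=0x117 blk=17 s=1: MISS | VC [23, 29, 21]
  [7] addr=0x173 blk=23 s=3: VC-HIT | VC [15, 29, 21]
  [8] addr=0x11b blk=17 s=1: L1-HIT | VC [15, 29, 21]
  [9] addr=0x1d2 blk=29 s=1: VC-HIT | VC [15, 17, 21]
  [10] addr=0x150 blk=21 s=1: VC-HIT | VC [15, 17, 29]
  [11] addr=0x119 blk=17 s=1: VC-HIT | VC [15, 21, 29]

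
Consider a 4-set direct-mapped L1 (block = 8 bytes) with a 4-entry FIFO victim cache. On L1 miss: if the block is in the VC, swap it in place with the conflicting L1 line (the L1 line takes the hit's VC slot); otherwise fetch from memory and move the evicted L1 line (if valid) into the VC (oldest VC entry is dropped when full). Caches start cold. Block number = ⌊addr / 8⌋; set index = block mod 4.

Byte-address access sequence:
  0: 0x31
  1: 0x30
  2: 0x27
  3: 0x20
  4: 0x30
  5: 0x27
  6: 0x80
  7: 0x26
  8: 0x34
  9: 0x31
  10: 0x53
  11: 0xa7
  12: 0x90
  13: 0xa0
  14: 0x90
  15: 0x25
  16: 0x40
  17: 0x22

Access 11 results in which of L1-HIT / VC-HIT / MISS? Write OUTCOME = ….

OUTCOME = MISS

0: 0x31 (blk 6, set 2) → MISS  vc=[]
1: 0x30 (blk 6, set 2) → L1-HIT  vc=[]
2: 0x27 (blk 4, set 0) → MISS  vc=[]
3: 0x20 (blk 4, set 0) → L1-HIT  vc=[]
4: 0x30 (blk 6, set 2) → L1-HIT  vc=[]
5: 0x27 (blk 4, set 0) → L1-HIT  vc=[]
6: 0x80 (blk 16, set 0) → MISS  vc=[4]
7: 0x26 (blk 4, set 0) → VC-HIT  vc=[16]
8: 0x34 (blk 6, set 2) → L1-HIT  vc=[16]
9: 0x31 (blk 6, set 2) → L1-HIT  vc=[16]
10: 0x53 (blk 10, set 2) → MISS  vc=[16, 6]
11: 0xa7 (blk 20, set 0) → MISS  vc=[16, 6, 4]
12: 0x90 (blk 18, set 2) → MISS  vc=[16, 6, 4, 10]
13: 0xa0 (blk 20, set 0) → L1-HIT  vc=[16, 6, 4, 10]
14: 0x90 (blk 18, set 2) → L1-HIT  vc=[16, 6, 4, 10]
15: 0x25 (blk 4, set 0) → VC-HIT  vc=[16, 6, 20, 10]
16: 0x40 (blk 8, set 0) → MISS  vc=[6, 20, 10, 4]
17: 0x22 (blk 4, set 0) → VC-HIT  vc=[6, 20, 10, 8]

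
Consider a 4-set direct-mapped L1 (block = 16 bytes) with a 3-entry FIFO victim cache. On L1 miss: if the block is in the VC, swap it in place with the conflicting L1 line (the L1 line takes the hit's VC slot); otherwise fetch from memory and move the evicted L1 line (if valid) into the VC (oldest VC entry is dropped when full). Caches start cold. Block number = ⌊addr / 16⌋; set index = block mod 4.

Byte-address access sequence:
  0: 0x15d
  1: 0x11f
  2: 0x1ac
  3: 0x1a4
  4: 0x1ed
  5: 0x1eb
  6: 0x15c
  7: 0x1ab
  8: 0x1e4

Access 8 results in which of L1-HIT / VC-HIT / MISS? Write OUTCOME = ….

#0 0x15d→b21/s1 MISS; vc=[]
#1 0x11f→b17/s1 MISS; vc=[21]
#2 0x1ac→b26/s2 MISS; vc=[21]
#3 0x1a4→b26/s2 L1-HIT; vc=[21]
#4 0x1ed→b30/s2 MISS; vc=[21,26]
#5 0x1eb→b30/s2 L1-HIT; vc=[21,26]
#6 0x15c→b21/s1 VC-HIT; vc=[17,26]
#7 0x1ab→b26/s2 VC-HIT; vc=[17,30]
#8 0x1e4→b30/s2 VC-HIT; vc=[17,26]

OUTCOME = VC-HIT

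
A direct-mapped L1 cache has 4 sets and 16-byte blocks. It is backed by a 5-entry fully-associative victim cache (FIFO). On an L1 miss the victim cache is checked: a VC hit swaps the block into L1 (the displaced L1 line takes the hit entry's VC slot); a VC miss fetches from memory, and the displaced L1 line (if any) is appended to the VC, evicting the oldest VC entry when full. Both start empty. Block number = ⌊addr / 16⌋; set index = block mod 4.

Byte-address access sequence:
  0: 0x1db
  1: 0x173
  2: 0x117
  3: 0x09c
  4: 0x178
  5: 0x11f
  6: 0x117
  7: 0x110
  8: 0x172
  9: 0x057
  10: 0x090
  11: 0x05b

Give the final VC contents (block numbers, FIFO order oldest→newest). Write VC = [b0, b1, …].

VC = [29, 9, 17]

  [0] addr=0x1db blk=29 s=1: MISS | VC []
  [1] addr=0x173 blk=23 s=3: MISS | VC []
  [2] addr=0x117 blk=17 s=1: MISS | VC [29]
  [3] addr=0x9c blk=9 s=1: MISS | VC [29, 17]
  [4] addr=0x178 blk=23 s=3: L1-HIT | VC [29, 17]
  [5] addr=0x11f blk=17 s=1: VC-HIT | VC [29, 9]
  [6] addr=0x117 blk=17 s=1: L1-HIT | VC [29, 9]
  [7] addr=0x110 blk=17 s=1: L1-HIT | VC [29, 9]
  [8] addr=0x172 blk=23 s=3: L1-HIT | VC [29, 9]
  [9] addr=0x57 blk=5 s=1: MISS | VC [29, 9, 17]
  [10] addr=0x90 blk=9 s=1: VC-HIT | VC [29, 5, 17]
  [11] addr=0x5b blk=5 s=1: VC-HIT | VC [29, 9, 17]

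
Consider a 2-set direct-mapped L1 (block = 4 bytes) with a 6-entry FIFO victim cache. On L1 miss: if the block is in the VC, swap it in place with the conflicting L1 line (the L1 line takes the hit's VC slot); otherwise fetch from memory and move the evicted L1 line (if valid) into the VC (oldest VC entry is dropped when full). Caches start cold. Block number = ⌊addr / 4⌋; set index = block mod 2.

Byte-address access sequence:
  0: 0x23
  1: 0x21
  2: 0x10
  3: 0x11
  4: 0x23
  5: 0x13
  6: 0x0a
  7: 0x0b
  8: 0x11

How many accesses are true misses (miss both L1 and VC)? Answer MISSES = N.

#0 0x23→b8/s0 MISS; vc=[]
#1 0x21→b8/s0 L1-HIT; vc=[]
#2 0x10→b4/s0 MISS; vc=[8]
#3 0x11→b4/s0 L1-HIT; vc=[8]
#4 0x23→b8/s0 VC-HIT; vc=[4]
#5 0x13→b4/s0 VC-HIT; vc=[8]
#6 0xa→b2/s0 MISS; vc=[8,4]
#7 0xb→b2/s0 L1-HIT; vc=[8,4]
#8 0x11→b4/s0 VC-HIT; vc=[8,2]

MISSES = 3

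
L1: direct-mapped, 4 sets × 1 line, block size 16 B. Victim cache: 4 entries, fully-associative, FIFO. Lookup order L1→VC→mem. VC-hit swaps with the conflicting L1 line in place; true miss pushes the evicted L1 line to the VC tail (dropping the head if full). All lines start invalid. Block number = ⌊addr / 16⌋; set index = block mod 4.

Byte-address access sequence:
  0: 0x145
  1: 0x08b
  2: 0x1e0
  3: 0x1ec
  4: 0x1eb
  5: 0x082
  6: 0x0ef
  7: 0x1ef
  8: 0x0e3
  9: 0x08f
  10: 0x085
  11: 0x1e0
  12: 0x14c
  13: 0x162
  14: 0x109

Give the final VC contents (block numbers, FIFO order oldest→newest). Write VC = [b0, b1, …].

0: 0x145 (blk 20, set 0) → MISS  vc=[]
1: 0x8b (blk 8, set 0) → MISS  vc=[20]
2: 0x1e0 (blk 30, set 2) → MISS  vc=[20]
3: 0x1ec (blk 30, set 2) → L1-HIT  vc=[20]
4: 0x1eb (blk 30, set 2) → L1-HIT  vc=[20]
5: 0x82 (blk 8, set 0) → L1-HIT  vc=[20]
6: 0xef (blk 14, set 2) → MISS  vc=[20, 30]
7: 0x1ef (blk 30, set 2) → VC-HIT  vc=[20, 14]
8: 0xe3 (blk 14, set 2) → VC-HIT  vc=[20, 30]
9: 0x8f (blk 8, set 0) → L1-HIT  vc=[20, 30]
10: 0x85 (blk 8, set 0) → L1-HIT  vc=[20, 30]
11: 0x1e0 (blk 30, set 2) → VC-HIT  vc=[20, 14]
12: 0x14c (blk 20, set 0) → VC-HIT  vc=[8, 14]
13: 0x162 (blk 22, set 2) → MISS  vc=[8, 14, 30]
14: 0x109 (blk 16, set 0) → MISS  vc=[8, 14, 30, 20]

VC = [8, 14, 30, 20]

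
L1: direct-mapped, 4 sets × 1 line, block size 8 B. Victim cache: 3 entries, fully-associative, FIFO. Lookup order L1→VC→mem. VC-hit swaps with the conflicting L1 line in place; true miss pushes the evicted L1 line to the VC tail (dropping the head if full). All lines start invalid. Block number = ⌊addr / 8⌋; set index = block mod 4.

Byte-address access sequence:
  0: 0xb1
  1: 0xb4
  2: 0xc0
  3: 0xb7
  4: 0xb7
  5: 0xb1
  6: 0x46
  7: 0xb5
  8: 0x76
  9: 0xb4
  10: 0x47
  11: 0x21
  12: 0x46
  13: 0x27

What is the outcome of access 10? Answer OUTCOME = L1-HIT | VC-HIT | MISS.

#0 0xb1→b22/s2 MISS; vc=[]
#1 0xb4→b22/s2 L1-HIT; vc=[]
#2 0xc0→b24/s0 MISS; vc=[]
#3 0xb7→b22/s2 L1-HIT; vc=[]
#4 0xb7→b22/s2 L1-HIT; vc=[]
#5 0xb1→b22/s2 L1-HIT; vc=[]
#6 0x46→b8/s0 MISS; vc=[24]
#7 0xb5→b22/s2 L1-HIT; vc=[24]
#8 0x76→b14/s2 MISS; vc=[24,22]
#9 0xb4→b22/s2 VC-HIT; vc=[24,14]
#10 0x47→b8/s0 L1-HIT; vc=[24,14]
#11 0x21→b4/s0 MISS; vc=[24,14,8]
#12 0x46→b8/s0 VC-HIT; vc=[24,14,4]
#13 0x27→b4/s0 VC-HIT; vc=[24,14,8]

OUTCOME = L1-HIT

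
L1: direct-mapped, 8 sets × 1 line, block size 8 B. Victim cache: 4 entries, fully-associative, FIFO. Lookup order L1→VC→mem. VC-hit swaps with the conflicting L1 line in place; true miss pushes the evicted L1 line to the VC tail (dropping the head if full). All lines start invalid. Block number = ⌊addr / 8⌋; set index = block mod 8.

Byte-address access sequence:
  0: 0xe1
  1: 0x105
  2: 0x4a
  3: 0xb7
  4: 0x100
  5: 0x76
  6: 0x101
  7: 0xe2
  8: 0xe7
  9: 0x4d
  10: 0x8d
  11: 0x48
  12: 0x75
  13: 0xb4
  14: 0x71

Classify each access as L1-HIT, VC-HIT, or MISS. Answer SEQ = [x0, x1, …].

SEQ = [MISS, MISS, MISS, MISS, L1-HIT, MISS, L1-HIT, L1-HIT, L1-HIT, L1-HIT, MISS, VC-HIT, L1-HIT, VC-HIT, VC-HIT]

#0 0xe1→b28/s4 MISS; vc=[]
#1 0x105→b32/s0 MISS; vc=[]
#2 0x4a→b9/s1 MISS; vc=[]
#3 0xb7→b22/s6 MISS; vc=[]
#4 0x100→b32/s0 L1-HIT; vc=[]
#5 0x76→b14/s6 MISS; vc=[22]
#6 0x101→b32/s0 L1-HIT; vc=[22]
#7 0xe2→b28/s4 L1-HIT; vc=[22]
#8 0xe7→b28/s4 L1-HIT; vc=[22]
#9 0x4d→b9/s1 L1-HIT; vc=[22]
#10 0x8d→b17/s1 MISS; vc=[22,9]
#11 0x48→b9/s1 VC-HIT; vc=[22,17]
#12 0x75→b14/s6 L1-HIT; vc=[22,17]
#13 0xb4→b22/s6 VC-HIT; vc=[14,17]
#14 0x71→b14/s6 VC-HIT; vc=[22,17]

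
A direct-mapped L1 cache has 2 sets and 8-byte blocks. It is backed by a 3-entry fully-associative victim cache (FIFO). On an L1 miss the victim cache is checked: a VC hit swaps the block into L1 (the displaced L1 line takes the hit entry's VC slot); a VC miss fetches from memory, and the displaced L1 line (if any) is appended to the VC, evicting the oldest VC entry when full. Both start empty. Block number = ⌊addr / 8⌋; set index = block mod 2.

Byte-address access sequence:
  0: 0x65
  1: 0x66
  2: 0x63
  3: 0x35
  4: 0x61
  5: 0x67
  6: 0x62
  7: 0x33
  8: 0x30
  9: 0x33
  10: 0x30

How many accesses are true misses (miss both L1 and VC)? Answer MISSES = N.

0: 0x65 (blk 12, set 0) → MISS  vc=[]
1: 0x66 (blk 12, set 0) → L1-HIT  vc=[]
2: 0x63 (blk 12, set 0) → L1-HIT  vc=[]
3: 0x35 (blk 6, set 0) → MISS  vc=[12]
4: 0x61 (blk 12, set 0) → VC-HIT  vc=[6]
5: 0x67 (blk 12, set 0) → L1-HIT  vc=[6]
6: 0x62 (blk 12, set 0) → L1-HIT  vc=[6]
7: 0x33 (blk 6, set 0) → VC-HIT  vc=[12]
8: 0x30 (blk 6, set 0) → L1-HIT  vc=[12]
9: 0x33 (blk 6, set 0) → L1-HIT  vc=[12]
10: 0x30 (blk 6, set 0) → L1-HIT  vc=[12]

MISSES = 2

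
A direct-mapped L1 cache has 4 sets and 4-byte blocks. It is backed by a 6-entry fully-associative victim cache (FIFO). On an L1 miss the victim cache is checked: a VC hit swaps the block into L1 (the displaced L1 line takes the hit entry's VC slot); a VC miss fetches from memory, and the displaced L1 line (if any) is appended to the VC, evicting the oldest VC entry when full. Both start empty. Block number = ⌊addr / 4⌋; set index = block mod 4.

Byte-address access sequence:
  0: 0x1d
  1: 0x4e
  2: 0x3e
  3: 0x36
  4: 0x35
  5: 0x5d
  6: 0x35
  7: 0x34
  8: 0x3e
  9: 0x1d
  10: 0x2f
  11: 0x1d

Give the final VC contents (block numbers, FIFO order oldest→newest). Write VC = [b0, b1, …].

  [0] addr=0x1d blk=7 s=3: MISS | VC []
  [1] addr=0x4e blk=19 s=3: MISS | VC [7]
  [2] addr=0x3e blk=15 s=3: MISS | VC [7, 19]
  [3] addr=0x36 blk=13 s=1: MISS | VC [7, 19]
  [4] addr=0x35 blk=13 s=1: L1-HIT | VC [7, 19]
  [5] addr=0x5d blk=23 s=3: MISS | VC [7, 19, 15]
  [6] addr=0x35 blk=13 s=1: L1-HIT | VC [7, 19, 15]
  [7] addr=0x34 blk=13 s=1: L1-HIT | VC [7, 19, 15]
  [8] addr=0x3e blk=15 s=3: VC-HIT | VC [7, 19, 23]
  [9] addr=0x1d blk=7 s=3: VC-HIT | VC [15, 19, 23]
  [10] addr=0x2f blk=11 s=3: MISS | VC [15, 19, 23, 7]
  [11] addr=0x1d blk=7 s=3: VC-HIT | VC [15, 19, 23, 11]

VC = [15, 19, 23, 11]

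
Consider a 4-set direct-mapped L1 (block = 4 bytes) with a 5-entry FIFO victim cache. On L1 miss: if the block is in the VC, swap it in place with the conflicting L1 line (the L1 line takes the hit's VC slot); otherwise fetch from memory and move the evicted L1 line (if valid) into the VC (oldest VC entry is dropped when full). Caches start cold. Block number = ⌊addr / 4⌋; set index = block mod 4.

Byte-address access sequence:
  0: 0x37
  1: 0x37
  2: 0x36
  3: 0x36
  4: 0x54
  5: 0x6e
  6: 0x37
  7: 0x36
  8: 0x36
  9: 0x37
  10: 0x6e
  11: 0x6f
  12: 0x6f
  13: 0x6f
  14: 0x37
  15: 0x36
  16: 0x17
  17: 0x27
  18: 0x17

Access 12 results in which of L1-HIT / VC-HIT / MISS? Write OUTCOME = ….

OUTCOME = L1-HIT

  [0] addr=0x37 blk=13 s=1: MISS | VC []
  [1] addr=0x37 blk=13 s=1: L1-HIT | VC []
  [2] addr=0x36 blk=13 s=1: L1-HIT | VC []
  [3] addr=0x36 blk=13 s=1: L1-HIT | VC []
  [4] addr=0x54 blk=21 s=1: MISS | VC [13]
  [5] addr=0x6e blk=27 s=3: MISS | VC [13]
  [6] addr=0x37 blk=13 s=1: VC-HIT | VC [21]
  [7] addr=0x36 blk=13 s=1: L1-HIT | VC [21]
  [8] addr=0x36 blk=13 s=1: L1-HIT | VC [21]
  [9] addr=0x37 blk=13 s=1: L1-HIT | VC [21]
  [10] addr=0x6e blk=27 s=3: L1-HIT | VC [21]
  [11] addr=0x6f blk=27 s=3: L1-HIT | VC [21]
  [12] addr=0x6f blk=27 s=3: L1-HIT | VC [21]
  [13] addr=0x6f blk=27 s=3: L1-HIT | VC [21]
  [14] addr=0x37 blk=13 s=1: L1-HIT | VC [21]
  [15] addr=0x36 blk=13 s=1: L1-HIT | VC [21]
  [16] addr=0x17 blk=5 s=1: MISS | VC [21, 13]
  [17] addr=0x27 blk=9 s=1: MISS | VC [21, 13, 5]
  [18] addr=0x17 blk=5 s=1: VC-HIT | VC [21, 13, 9]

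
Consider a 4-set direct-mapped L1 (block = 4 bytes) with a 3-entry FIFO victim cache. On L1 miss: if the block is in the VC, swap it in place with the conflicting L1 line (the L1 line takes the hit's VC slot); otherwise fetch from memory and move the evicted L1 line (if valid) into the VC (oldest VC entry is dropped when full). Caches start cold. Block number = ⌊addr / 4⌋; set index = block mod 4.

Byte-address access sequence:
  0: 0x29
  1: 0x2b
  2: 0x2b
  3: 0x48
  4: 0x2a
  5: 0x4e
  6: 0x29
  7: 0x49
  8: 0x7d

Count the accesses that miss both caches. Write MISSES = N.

0: 0x29 (blk 10, set 2) → MISS  vc=[]
1: 0x2b (blk 10, set 2) → L1-HIT  vc=[]
2: 0x2b (blk 10, set 2) → L1-HIT  vc=[]
3: 0x48 (blk 18, set 2) → MISS  vc=[10]
4: 0x2a (blk 10, set 2) → VC-HIT  vc=[18]
5: 0x4e (blk 19, set 3) → MISS  vc=[18]
6: 0x29 (blk 10, set 2) → L1-HIT  vc=[18]
7: 0x49 (blk 18, set 2) → VC-HIT  vc=[10]
8: 0x7d (blk 31, set 3) → MISS  vc=[10, 19]

MISSES = 4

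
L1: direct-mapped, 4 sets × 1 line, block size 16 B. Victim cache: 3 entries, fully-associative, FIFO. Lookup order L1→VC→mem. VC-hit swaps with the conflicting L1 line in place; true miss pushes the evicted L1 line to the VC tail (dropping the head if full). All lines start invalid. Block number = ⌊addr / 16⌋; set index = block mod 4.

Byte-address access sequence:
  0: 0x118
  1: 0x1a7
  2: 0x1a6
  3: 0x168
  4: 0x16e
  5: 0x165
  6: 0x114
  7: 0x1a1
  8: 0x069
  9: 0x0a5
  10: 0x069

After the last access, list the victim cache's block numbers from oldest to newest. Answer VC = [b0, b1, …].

0: 0x118 (blk 17, set 1) → MISS  vc=[]
1: 0x1a7 (blk 26, set 2) → MISS  vc=[]
2: 0x1a6 (blk 26, set 2) → L1-HIT  vc=[]
3: 0x168 (blk 22, set 2) → MISS  vc=[26]
4: 0x16e (blk 22, set 2) → L1-HIT  vc=[26]
5: 0x165 (blk 22, set 2) → L1-HIT  vc=[26]
6: 0x114 (blk 17, set 1) → L1-HIT  vc=[26]
7: 0x1a1 (blk 26, set 2) → VC-HIT  vc=[22]
8: 0x69 (blk 6, set 2) → MISS  vc=[22, 26]
9: 0xa5 (blk 10, set 2) → MISS  vc=[22, 26, 6]
10: 0x69 (blk 6, set 2) → VC-HIT  vc=[22, 26, 10]

VC = [22, 26, 10]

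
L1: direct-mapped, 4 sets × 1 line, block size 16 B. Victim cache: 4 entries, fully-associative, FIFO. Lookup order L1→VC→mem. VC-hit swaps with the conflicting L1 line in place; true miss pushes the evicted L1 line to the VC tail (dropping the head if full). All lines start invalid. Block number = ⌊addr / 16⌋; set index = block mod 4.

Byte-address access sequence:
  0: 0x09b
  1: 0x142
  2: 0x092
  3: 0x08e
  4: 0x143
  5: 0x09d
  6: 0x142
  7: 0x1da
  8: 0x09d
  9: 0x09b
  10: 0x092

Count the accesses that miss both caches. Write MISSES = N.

MISSES = 4

#0 0x9b→b9/s1 MISS; vc=[]
#1 0x142→b20/s0 MISS; vc=[]
#2 0x92→b9/s1 L1-HIT; vc=[]
#3 0x8e→b8/s0 MISS; vc=[20]
#4 0x143→b20/s0 VC-HIT; vc=[8]
#5 0x9d→b9/s1 L1-HIT; vc=[8]
#6 0x142→b20/s0 L1-HIT; vc=[8]
#7 0x1da→b29/s1 MISS; vc=[8,9]
#8 0x9d→b9/s1 VC-HIT; vc=[8,29]
#9 0x9b→b9/s1 L1-HIT; vc=[8,29]
#10 0x92→b9/s1 L1-HIT; vc=[8,29]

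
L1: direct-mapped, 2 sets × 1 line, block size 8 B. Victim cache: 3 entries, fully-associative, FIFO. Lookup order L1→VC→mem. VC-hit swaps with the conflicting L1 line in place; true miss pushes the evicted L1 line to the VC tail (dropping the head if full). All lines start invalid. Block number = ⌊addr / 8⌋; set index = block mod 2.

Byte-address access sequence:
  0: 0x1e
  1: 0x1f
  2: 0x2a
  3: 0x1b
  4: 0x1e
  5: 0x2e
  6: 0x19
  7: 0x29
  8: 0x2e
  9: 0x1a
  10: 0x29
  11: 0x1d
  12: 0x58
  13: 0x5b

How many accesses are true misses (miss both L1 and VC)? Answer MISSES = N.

#0 0x1e→b3/s1 MISS; vc=[]
#1 0x1f→b3/s1 L1-HIT; vc=[]
#2 0x2a→b5/s1 MISS; vc=[3]
#3 0x1b→b3/s1 VC-HIT; vc=[5]
#4 0x1e→b3/s1 L1-HIT; vc=[5]
#5 0x2e→b5/s1 VC-HIT; vc=[3]
#6 0x19→b3/s1 VC-HIT; vc=[5]
#7 0x29→b5/s1 VC-HIT; vc=[3]
#8 0x2e→b5/s1 L1-HIT; vc=[3]
#9 0x1a→b3/s1 VC-HIT; vc=[5]
#10 0x29→b5/s1 VC-HIT; vc=[3]
#11 0x1d→b3/s1 VC-HIT; vc=[5]
#12 0x58→b11/s1 MISS; vc=[5,3]
#13 0x5b→b11/s1 L1-HIT; vc=[5,3]

MISSES = 3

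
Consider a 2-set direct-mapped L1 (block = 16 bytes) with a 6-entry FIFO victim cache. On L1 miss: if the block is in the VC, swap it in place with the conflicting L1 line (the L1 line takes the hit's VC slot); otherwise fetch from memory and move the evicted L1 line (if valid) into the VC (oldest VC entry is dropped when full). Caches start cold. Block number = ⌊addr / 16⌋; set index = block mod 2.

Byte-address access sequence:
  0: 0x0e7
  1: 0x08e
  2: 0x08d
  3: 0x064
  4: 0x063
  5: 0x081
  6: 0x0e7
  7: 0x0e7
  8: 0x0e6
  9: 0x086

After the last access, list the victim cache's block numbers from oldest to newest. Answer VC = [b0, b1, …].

VC = [14, 6]

  [0] addr=0xe7 blk=14 s=0: MISS | VC []
  [1] addr=0x8e blk=8 s=0: MISS | VC [14]
  [2] addr=0x8d blk=8 s=0: L1-HIT | VC [14]
  [3] addr=0x64 blk=6 s=0: MISS | VC [14, 8]
  [4] addr=0x63 blk=6 s=0: L1-HIT | VC [14, 8]
  [5] addr=0x81 blk=8 s=0: VC-HIT | VC [14, 6]
  [6] addr=0xe7 blk=14 s=0: VC-HIT | VC [8, 6]
  [7] addr=0xe7 blk=14 s=0: L1-HIT | VC [8, 6]
  [8] addr=0xe6 blk=14 s=0: L1-HIT | VC [8, 6]
  [9] addr=0x86 blk=8 s=0: VC-HIT | VC [14, 6]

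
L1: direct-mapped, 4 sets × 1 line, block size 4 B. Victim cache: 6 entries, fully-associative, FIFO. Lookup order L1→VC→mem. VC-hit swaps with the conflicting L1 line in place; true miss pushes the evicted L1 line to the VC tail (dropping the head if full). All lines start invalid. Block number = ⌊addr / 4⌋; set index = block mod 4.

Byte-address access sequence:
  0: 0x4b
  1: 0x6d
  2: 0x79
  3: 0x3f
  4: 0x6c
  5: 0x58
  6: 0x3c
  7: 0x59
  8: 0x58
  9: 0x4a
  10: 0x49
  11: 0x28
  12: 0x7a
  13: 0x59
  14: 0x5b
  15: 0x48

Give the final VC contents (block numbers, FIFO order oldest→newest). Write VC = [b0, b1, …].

#0 0x4b→b18/s2 MISS; vc=[]
#1 0x6d→b27/s3 MISS; vc=[]
#2 0x79→b30/s2 MISS; vc=[18]
#3 0x3f→b15/s3 MISS; vc=[18,27]
#4 0x6c→b27/s3 VC-HIT; vc=[18,15]
#5 0x58→b22/s2 MISS; vc=[18,15,30]
#6 0x3c→b15/s3 VC-HIT; vc=[18,27,30]
#7 0x59→b22/s2 L1-HIT; vc=[18,27,30]
#8 0x58→b22/s2 L1-HIT; vc=[18,27,30]
#9 0x4a→b18/s2 VC-HIT; vc=[22,27,30]
#10 0x49→b18/s2 L1-HIT; vc=[22,27,30]
#11 0x28→b10/s2 MISS; vc=[22,27,30,18]
#12 0x7a→b30/s2 VC-HIT; vc=[22,27,10,18]
#13 0x59→b22/s2 VC-HIT; vc=[30,27,10,18]
#14 0x5b→b22/s2 L1-HIT; vc=[30,27,10,18]
#15 0x48→b18/s2 VC-HIT; vc=[30,27,10,22]

VC = [30, 27, 10, 22]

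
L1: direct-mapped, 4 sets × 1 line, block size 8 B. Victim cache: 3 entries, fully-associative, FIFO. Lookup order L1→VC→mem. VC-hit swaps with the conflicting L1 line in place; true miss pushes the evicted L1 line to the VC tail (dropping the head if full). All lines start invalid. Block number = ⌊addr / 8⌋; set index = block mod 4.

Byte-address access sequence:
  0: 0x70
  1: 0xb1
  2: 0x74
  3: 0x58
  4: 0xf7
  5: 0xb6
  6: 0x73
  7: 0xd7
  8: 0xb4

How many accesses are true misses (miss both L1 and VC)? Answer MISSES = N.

#0 0x70→b14/s2 MISS; vc=[]
#1 0xb1→b22/s2 MISS; vc=[14]
#2 0x74→b14/s2 VC-HIT; vc=[22]
#3 0x58→b11/s3 MISS; vc=[22]
#4 0xf7→b30/s2 MISS; vc=[22,14]
#5 0xb6→b22/s2 VC-HIT; vc=[30,14]
#6 0x73→b14/s2 VC-HIT; vc=[30,22]
#7 0xd7→b26/s2 MISS; vc=[30,22,14]
#8 0xb4→b22/s2 VC-HIT; vc=[30,26,14]

MISSES = 5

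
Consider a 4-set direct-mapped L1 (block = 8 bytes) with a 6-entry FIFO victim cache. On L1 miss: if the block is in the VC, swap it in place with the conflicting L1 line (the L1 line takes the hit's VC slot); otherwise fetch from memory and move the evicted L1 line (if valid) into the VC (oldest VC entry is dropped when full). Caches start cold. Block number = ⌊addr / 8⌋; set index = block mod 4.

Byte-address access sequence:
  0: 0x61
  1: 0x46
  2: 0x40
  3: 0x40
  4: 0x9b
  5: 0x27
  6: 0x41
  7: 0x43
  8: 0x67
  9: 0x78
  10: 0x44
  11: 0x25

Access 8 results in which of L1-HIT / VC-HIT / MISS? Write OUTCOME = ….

OUTCOME = VC-HIT

0: 0x61 (blk 12, set 0) → MISS  vc=[]
1: 0x46 (blk 8, set 0) → MISS  vc=[12]
2: 0x40 (blk 8, set 0) → L1-HIT  vc=[12]
3: 0x40 (blk 8, set 0) → L1-HIT  vc=[12]
4: 0x9b (blk 19, set 3) → MISS  vc=[12]
5: 0x27 (blk 4, set 0) → MISS  vc=[12, 8]
6: 0x41 (blk 8, set 0) → VC-HIT  vc=[12, 4]
7: 0x43 (blk 8, set 0) → L1-HIT  vc=[12, 4]
8: 0x67 (blk 12, set 0) → VC-HIT  vc=[8, 4]
9: 0x78 (blk 15, set 3) → MISS  vc=[8, 4, 19]
10: 0x44 (blk 8, set 0) → VC-HIT  vc=[12, 4, 19]
11: 0x25 (blk 4, set 0) → VC-HIT  vc=[12, 8, 19]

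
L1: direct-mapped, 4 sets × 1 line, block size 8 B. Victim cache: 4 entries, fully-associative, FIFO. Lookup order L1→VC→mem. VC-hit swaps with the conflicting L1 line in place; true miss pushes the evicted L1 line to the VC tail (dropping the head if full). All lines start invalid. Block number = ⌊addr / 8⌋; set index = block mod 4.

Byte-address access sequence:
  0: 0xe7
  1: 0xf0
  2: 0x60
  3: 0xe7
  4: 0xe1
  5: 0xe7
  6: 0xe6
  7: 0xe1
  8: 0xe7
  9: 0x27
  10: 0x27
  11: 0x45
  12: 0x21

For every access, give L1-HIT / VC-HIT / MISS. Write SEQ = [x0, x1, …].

#0 0xe7→b28/s0 MISS; vc=[]
#1 0xf0→b30/s2 MISS; vc=[]
#2 0x60→b12/s0 MISS; vc=[28]
#3 0xe7→b28/s0 VC-HIT; vc=[12]
#4 0xe1→b28/s0 L1-HIT; vc=[12]
#5 0xe7→b28/s0 L1-HIT; vc=[12]
#6 0xe6→b28/s0 L1-HIT; vc=[12]
#7 0xe1→b28/s0 L1-HIT; vc=[12]
#8 0xe7→b28/s0 L1-HIT; vc=[12]
#9 0x27→b4/s0 MISS; vc=[12,28]
#10 0x27→b4/s0 L1-HIT; vc=[12,28]
#11 0x45→b8/s0 MISS; vc=[12,28,4]
#12 0x21→b4/s0 VC-HIT; vc=[12,28,8]

SEQ = [MISS, MISS, MISS, VC-HIT, L1-HIT, L1-HIT, L1-HIT, L1-HIT, L1-HIT, MISS, L1-HIT, MISS, VC-HIT]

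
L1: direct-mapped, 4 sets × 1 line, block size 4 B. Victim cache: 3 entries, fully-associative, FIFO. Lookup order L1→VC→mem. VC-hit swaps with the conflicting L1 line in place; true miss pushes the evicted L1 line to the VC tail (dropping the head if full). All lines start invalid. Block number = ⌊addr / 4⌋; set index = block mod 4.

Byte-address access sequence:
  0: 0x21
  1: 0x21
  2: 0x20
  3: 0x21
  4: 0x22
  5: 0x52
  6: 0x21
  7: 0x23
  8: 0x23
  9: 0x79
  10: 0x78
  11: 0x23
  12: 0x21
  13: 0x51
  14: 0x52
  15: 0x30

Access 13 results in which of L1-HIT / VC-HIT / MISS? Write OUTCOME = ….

0: 0x21 (blk 8, set 0) → MISS  vc=[]
1: 0x21 (blk 8, set 0) → L1-HIT  vc=[]
2: 0x20 (blk 8, set 0) → L1-HIT  vc=[]
3: 0x21 (blk 8, set 0) → L1-HIT  vc=[]
4: 0x22 (blk 8, set 0) → L1-HIT  vc=[]
5: 0x52 (blk 20, set 0) → MISS  vc=[8]
6: 0x21 (blk 8, set 0) → VC-HIT  vc=[20]
7: 0x23 (blk 8, set 0) → L1-HIT  vc=[20]
8: 0x23 (blk 8, set 0) → L1-HIT  vc=[20]
9: 0x79 (blk 30, set 2) → MISS  vc=[20]
10: 0x78 (blk 30, set 2) → L1-HIT  vc=[20]
11: 0x23 (blk 8, set 0) → L1-HIT  vc=[20]
12: 0x21 (blk 8, set 0) → L1-HIT  vc=[20]
13: 0x51 (blk 20, set 0) → VC-HIT  vc=[8]
14: 0x52 (blk 20, set 0) → L1-HIT  vc=[8]
15: 0x30 (blk 12, set 0) → MISS  vc=[8, 20]

OUTCOME = VC-HIT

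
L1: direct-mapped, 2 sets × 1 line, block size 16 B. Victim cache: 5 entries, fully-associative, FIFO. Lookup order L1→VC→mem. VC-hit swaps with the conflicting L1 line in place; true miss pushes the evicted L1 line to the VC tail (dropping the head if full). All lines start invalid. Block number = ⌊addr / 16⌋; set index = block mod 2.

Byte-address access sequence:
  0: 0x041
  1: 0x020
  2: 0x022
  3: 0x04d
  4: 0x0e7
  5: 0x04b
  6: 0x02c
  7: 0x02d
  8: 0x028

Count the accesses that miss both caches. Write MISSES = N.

MISSES = 3

0: 0x41 (blk 4, set 0) → MISS  vc=[]
1: 0x20 (blk 2, set 0) → MISS  vc=[4]
2: 0x22 (blk 2, set 0) → L1-HIT  vc=[4]
3: 0x4d (blk 4, set 0) → VC-HIT  vc=[2]
4: 0xe7 (blk 14, set 0) → MISS  vc=[2, 4]
5: 0x4b (blk 4, set 0) → VC-HIT  vc=[2, 14]
6: 0x2c (blk 2, set 0) → VC-HIT  vc=[4, 14]
7: 0x2d (blk 2, set 0) → L1-HIT  vc=[4, 14]
8: 0x28 (blk 2, set 0) → L1-HIT  vc=[4, 14]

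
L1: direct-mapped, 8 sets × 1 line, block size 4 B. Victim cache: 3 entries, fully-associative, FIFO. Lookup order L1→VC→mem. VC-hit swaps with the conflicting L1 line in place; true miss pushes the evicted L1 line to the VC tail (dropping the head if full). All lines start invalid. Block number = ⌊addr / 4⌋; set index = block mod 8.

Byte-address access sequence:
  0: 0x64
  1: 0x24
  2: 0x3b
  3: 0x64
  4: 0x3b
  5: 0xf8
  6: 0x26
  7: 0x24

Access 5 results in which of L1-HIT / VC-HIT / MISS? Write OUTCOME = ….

#0 0x64→b25/s1 MISS; vc=[]
#1 0x24→b9/s1 MISS; vc=[25]
#2 0x3b→b14/s6 MISS; vc=[25]
#3 0x64→b25/s1 VC-HIT; vc=[9]
#4 0x3b→b14/s6 L1-HIT; vc=[9]
#5 0xf8→b62/s6 MISS; vc=[9,14]
#6 0x26→b9/s1 VC-HIT; vc=[25,14]
#7 0x24→b9/s1 L1-HIT; vc=[25,14]

OUTCOME = MISS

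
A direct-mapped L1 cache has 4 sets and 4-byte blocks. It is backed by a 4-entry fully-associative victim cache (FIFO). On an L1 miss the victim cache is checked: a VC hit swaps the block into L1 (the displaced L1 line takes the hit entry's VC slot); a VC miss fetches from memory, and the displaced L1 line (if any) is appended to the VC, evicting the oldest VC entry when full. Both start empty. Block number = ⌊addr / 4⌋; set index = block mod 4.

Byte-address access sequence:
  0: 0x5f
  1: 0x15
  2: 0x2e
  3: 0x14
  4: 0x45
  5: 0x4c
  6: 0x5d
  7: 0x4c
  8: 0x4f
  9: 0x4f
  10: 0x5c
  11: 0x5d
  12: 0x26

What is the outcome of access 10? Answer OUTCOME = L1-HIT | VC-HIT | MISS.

OUTCOME = VC-HIT

  [0] addr=0x5f blk=23 s=3: MISS | VC []
  [1] addr=0x15 blk=5 s=1: MISS | VC []
  [2] addr=0x2e blk=11 s=3: MISS | VC [23]
  [3] addr=0x14 blk=5 s=1: L1-HIT | VC [23]
  [4] addr=0x45 blk=17 s=1: MISS | VC [23, 5]
  [5] addr=0x4c blk=19 s=3: MISS | VC [23, 5, 11]
  [6] addr=0x5d blk=23 s=3: VC-HIT | VC [19, 5, 11]
  [7] addr=0x4c blk=19 s=3: VC-HIT | VC [23, 5, 11]
  [8] addr=0x4f blk=19 s=3: L1-HIT | VC [23, 5, 11]
  [9] addr=0x4f blk=19 s=3: L1-HIT | VC [23, 5, 11]
  [10] addr=0x5c blk=23 s=3: VC-HIT | VC [19, 5, 11]
  [11] addr=0x5d blk=23 s=3: L1-HIT | VC [19, 5, 11]
  [12] addr=0x26 blk=9 s=1: MISS | VC [19, 5, 11, 17]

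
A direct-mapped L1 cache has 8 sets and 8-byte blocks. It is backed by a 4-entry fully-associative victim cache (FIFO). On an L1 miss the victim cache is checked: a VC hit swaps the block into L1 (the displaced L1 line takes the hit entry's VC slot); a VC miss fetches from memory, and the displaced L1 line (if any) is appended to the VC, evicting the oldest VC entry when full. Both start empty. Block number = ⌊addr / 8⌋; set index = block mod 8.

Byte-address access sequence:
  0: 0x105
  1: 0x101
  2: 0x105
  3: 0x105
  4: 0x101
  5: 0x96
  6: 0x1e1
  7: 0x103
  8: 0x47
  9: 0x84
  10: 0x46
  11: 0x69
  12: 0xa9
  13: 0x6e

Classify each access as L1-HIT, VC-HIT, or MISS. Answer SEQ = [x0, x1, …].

SEQ = [MISS, L1-HIT, L1-HIT, L1-HIT, L1-HIT, MISS, MISS, L1-HIT, MISS, MISS, VC-HIT, MISS, MISS, VC-HIT]

0: 0x105 (blk 32, set 0) → MISS  vc=[]
1: 0x101 (blk 32, set 0) → L1-HIT  vc=[]
2: 0x105 (blk 32, set 0) → L1-HIT  vc=[]
3: 0x105 (blk 32, set 0) → L1-HIT  vc=[]
4: 0x101 (blk 32, set 0) → L1-HIT  vc=[]
5: 0x96 (blk 18, set 2) → MISS  vc=[]
6: 0x1e1 (blk 60, set 4) → MISS  vc=[]
7: 0x103 (blk 32, set 0) → L1-HIT  vc=[]
8: 0x47 (blk 8, set 0) → MISS  vc=[32]
9: 0x84 (blk 16, set 0) → MISS  vc=[32, 8]
10: 0x46 (blk 8, set 0) → VC-HIT  vc=[32, 16]
11: 0x69 (blk 13, set 5) → MISS  vc=[32, 16]
12: 0xa9 (blk 21, set 5) → MISS  vc=[32, 16, 13]
13: 0x6e (blk 13, set 5) → VC-HIT  vc=[32, 16, 21]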